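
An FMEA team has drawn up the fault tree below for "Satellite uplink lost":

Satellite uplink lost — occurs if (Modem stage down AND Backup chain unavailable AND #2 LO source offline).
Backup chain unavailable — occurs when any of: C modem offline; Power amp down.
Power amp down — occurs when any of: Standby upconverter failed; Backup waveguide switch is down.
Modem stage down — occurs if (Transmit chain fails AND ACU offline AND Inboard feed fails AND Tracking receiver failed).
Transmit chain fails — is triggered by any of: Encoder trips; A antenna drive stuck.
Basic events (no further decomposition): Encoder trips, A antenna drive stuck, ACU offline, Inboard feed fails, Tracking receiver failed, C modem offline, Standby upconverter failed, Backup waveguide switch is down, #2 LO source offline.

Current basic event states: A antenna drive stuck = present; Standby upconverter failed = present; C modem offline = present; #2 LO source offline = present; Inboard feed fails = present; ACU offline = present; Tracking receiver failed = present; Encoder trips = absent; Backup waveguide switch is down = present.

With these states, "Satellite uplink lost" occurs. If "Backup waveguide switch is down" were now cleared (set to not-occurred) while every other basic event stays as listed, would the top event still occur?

Counterfactual: set "Backup waveguide switch is down" to not occurred.
Transmit chain fails [OR]: Encoder trips=not, A antenna drive stuck=occurs → at least one input occurs → occurs.
Modem stage down [AND]: Transmit chain fails=occurs, ACU offline=occurs, Inboard feed fails=occurs, Tracking receiver failed=occurs → all inputs occur → occurs.
Power amp down [OR]: Standby upconverter failed=occurs, Backup waveguide switch is down=not → at least one input occurs → occurs.
Backup chain unavailable [OR]: C modem offline=occurs, Power amp down=occurs → at least one input occurs → occurs.
Satellite uplink lost [AND]: Modem stage down=occurs, Backup chain unavailable=occurs, #2 LO source offline=occurs → all inputs occur → occurs.

Yes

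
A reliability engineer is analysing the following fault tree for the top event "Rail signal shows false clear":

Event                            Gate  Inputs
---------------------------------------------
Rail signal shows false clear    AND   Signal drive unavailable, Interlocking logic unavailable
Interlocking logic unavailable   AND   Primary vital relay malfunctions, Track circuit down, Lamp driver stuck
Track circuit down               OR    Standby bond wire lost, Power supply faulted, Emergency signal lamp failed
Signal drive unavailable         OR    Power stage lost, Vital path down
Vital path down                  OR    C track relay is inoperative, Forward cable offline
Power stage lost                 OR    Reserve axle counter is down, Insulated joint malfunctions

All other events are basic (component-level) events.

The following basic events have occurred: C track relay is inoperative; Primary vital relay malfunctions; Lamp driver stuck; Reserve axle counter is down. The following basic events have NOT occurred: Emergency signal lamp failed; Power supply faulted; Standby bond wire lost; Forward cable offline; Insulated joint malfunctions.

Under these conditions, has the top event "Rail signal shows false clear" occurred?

Power stage lost [OR]: Reserve axle counter is down=occurs, Insulated joint malfunctions=not → at least one input occurs → occurs.
Vital path down [OR]: C track relay is inoperative=occurs, Forward cable offline=not → at least one input occurs → occurs.
Signal drive unavailable [OR]: Power stage lost=occurs, Vital path down=occurs → at least one input occurs → occurs.
Track circuit down [OR]: Standby bond wire lost=not, Power supply faulted=not, Emergency signal lamp failed=not → no input occurs → does not occur.
Interlocking logic unavailable [AND]: Primary vital relay malfunctions=occurs, Track circuit down=not, Lamp driver stuck=occurs → not all inputs occur → does not occur.
Rail signal shows false clear [AND]: Signal drive unavailable=occurs, Interlocking logic unavailable=not → not all inputs occur → does not occur.

No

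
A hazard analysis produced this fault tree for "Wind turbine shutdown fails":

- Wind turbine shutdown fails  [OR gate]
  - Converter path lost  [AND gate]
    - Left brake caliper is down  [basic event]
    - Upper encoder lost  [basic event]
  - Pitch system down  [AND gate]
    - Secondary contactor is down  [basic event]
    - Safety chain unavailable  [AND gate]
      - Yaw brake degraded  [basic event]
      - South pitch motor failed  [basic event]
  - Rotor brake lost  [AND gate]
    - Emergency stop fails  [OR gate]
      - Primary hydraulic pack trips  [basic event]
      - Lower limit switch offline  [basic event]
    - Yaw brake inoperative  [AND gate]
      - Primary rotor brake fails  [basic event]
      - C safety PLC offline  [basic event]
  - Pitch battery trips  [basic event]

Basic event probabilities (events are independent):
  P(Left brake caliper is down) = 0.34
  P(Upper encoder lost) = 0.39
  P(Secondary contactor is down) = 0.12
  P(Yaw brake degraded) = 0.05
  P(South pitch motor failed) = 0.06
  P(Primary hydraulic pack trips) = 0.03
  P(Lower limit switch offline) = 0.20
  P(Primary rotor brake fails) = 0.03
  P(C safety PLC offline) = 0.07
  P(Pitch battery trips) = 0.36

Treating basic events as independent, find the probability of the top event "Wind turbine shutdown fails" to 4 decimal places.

P(Converter path lost) [AND] = 0.34 × 0.39 = 0.132600
P(Safety chain unavailable) [AND] = 0.05 × 0.06 = 0.003000
P(Pitch system down) [AND] = 0.12 × 0.003000 = 0.000360
P(Emergency stop fails) [OR] = 1 − (1−0.03) × (1−0.20) = 0.224000
P(Yaw brake inoperative) [AND] = 0.03 × 0.07 = 0.002100
P(Rotor brake lost) [AND] = 0.224000 × 0.002100 = 0.000470
P(Wind turbine shutdown fails) [OR] = 1 − (1−0.132600) × (1−0.000360) × (1−0.000470) × (1−0.36) = 0.445325
Rounded to 4 decimal places: P(Wind turbine shutdown fails) ≈ 0.4453.

0.4453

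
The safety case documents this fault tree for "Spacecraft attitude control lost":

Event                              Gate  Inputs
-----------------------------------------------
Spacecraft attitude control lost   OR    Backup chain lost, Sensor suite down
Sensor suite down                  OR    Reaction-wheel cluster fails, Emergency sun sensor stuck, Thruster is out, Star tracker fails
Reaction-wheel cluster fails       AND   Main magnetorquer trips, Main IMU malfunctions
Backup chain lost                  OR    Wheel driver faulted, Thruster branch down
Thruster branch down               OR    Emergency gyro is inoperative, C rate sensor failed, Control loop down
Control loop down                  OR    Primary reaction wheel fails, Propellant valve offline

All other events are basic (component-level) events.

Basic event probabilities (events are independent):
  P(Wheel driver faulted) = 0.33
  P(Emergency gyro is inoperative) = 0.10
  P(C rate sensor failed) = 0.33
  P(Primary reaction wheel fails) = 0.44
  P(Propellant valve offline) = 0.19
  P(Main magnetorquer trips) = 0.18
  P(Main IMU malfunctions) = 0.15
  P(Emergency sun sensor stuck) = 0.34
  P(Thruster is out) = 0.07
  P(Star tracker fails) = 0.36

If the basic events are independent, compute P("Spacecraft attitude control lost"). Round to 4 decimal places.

P(Control loop down) [OR] = 1 − (1−0.44) × (1−0.19) = 0.546400
P(Thruster branch down) [OR] = 1 − (1−0.10) × (1−0.33) × (1−0.546400) = 0.726479
P(Backup chain lost) [OR] = 1 − (1−0.33) × (1−0.726479) = 0.816741
P(Reaction-wheel cluster fails) [AND] = 0.18 × 0.15 = 0.027000
P(Sensor suite down) [OR] = 1 − (1−0.027000) × (1−0.34) × (1−0.07) × (1−0.36) = 0.617774
P(Spacecraft attitude control lost) [OR] = 1 − (1−0.816741) × (1−0.617774) = 0.929954
Rounded to 4 decimal places: P(Spacecraft attitude control lost) ≈ 0.9300.

0.9300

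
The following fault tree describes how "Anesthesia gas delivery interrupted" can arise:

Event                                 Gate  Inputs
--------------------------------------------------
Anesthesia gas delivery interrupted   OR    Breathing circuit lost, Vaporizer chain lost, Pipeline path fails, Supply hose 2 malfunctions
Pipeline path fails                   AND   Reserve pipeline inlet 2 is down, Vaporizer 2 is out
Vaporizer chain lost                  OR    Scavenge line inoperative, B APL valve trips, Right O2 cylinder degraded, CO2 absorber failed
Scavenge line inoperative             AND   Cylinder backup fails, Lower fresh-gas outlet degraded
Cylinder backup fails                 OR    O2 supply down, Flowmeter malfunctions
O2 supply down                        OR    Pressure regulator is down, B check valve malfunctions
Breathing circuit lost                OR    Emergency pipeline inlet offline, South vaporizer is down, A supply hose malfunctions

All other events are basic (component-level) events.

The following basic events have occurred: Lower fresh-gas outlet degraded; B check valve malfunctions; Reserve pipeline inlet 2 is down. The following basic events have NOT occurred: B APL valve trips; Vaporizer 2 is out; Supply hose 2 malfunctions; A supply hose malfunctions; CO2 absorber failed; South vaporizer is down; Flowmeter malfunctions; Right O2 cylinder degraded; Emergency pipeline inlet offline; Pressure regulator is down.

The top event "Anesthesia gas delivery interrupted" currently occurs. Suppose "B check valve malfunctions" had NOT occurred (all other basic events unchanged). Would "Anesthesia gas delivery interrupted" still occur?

Counterfactual: set "B check valve malfunctions" to not occurred.
Breathing circuit lost [OR]: Emergency pipeline inlet offline=not, South vaporizer is down=not, A supply hose malfunctions=not → no input occurs → does not occur.
O2 supply down [OR]: Pressure regulator is down=not, B check valve malfunctions=not → no input occurs → does not occur.
Cylinder backup fails [OR]: O2 supply down=not, Flowmeter malfunctions=not → no input occurs → does not occur.
Scavenge line inoperative [AND]: Cylinder backup fails=not, Lower fresh-gas outlet degraded=occurs → not all inputs occur → does not occur.
Vaporizer chain lost [OR]: Scavenge line inoperative=not, B APL valve trips=not, Right O2 cylinder degraded=not, CO2 absorber failed=not → no input occurs → does not occur.
Pipeline path fails [AND]: Reserve pipeline inlet 2 is down=occurs, Vaporizer 2 is out=not → not all inputs occur → does not occur.
Anesthesia gas delivery interrupted [OR]: Breathing circuit lost=not, Vaporizer chain lost=not, Pipeline path fails=not, Supply hose 2 malfunctions=not → no input occurs → does not occur.

No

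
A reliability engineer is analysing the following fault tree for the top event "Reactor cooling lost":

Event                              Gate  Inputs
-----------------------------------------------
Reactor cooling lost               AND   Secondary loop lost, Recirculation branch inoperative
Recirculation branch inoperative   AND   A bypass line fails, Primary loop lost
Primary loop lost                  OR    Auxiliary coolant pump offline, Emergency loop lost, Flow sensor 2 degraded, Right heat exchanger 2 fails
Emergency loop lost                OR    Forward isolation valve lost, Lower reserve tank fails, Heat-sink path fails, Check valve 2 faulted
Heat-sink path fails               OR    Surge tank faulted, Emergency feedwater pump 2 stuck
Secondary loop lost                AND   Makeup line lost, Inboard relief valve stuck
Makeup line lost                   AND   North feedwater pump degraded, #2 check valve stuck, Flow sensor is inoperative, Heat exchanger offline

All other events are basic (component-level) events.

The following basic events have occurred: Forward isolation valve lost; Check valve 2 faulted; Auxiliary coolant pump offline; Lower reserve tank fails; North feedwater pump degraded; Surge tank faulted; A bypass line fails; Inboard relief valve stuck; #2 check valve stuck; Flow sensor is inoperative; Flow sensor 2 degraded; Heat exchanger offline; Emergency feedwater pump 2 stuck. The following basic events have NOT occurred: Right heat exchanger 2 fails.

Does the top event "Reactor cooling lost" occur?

Makeup line lost [AND]: North feedwater pump degraded=occurs, #2 check valve stuck=occurs, Flow sensor is inoperative=occurs, Heat exchanger offline=occurs → all inputs occur → occurs.
Secondary loop lost [AND]: Makeup line lost=occurs, Inboard relief valve stuck=occurs → all inputs occur → occurs.
Heat-sink path fails [OR]: Surge tank faulted=occurs, Emergency feedwater pump 2 stuck=occurs → at least one input occurs → occurs.
Emergency loop lost [OR]: Forward isolation valve lost=occurs, Lower reserve tank fails=occurs, Heat-sink path fails=occurs, Check valve 2 faulted=occurs → at least one input occurs → occurs.
Primary loop lost [OR]: Auxiliary coolant pump offline=occurs, Emergency loop lost=occurs, Flow sensor 2 degraded=occurs, Right heat exchanger 2 fails=not → at least one input occurs → occurs.
Recirculation branch inoperative [AND]: A bypass line fails=occurs, Primary loop lost=occurs → all inputs occur → occurs.
Reactor cooling lost [AND]: Secondary loop lost=occurs, Recirculation branch inoperative=occurs → all inputs occur → occurs.

Yes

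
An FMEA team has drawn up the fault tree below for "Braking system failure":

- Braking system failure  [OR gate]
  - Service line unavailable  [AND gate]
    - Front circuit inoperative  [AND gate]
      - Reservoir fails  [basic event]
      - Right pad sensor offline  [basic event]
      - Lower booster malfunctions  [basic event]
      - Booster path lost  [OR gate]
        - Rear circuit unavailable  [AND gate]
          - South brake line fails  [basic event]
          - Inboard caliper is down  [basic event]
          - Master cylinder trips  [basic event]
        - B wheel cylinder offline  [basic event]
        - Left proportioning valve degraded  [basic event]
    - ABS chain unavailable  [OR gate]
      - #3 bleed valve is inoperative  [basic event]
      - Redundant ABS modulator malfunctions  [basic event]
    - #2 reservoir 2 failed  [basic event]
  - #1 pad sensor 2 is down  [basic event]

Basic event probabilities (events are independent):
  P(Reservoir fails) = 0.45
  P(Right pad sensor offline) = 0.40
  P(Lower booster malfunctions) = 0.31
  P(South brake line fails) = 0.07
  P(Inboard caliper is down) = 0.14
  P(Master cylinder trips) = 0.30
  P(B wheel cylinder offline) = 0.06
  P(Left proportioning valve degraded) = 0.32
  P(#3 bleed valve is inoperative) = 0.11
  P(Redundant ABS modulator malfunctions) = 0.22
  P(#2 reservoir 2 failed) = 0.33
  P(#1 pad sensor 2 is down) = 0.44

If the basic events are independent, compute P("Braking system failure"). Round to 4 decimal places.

0.4411

P(Rear circuit unavailable) [AND] = 0.07 × 0.14 × 0.30 = 0.002940
P(Booster path lost) [OR] = 1 − (1−0.002940) × (1−0.06) × (1−0.32) = 0.362679
P(Front circuit inoperative) [AND] = 0.45 × 0.40 × 0.31 × 0.362679 = 0.020237
P(ABS chain unavailable) [OR] = 1 − (1−0.11) × (1−0.22) = 0.305800
P(Service line unavailable) [AND] = 0.020237 × 0.305800 × 0.33 = 0.002042
P(Braking system failure) [OR] = 1 − (1−0.002042) × (1−0.44) = 0.441144
Rounded to 4 decimal places: P(Braking system failure) ≈ 0.4411.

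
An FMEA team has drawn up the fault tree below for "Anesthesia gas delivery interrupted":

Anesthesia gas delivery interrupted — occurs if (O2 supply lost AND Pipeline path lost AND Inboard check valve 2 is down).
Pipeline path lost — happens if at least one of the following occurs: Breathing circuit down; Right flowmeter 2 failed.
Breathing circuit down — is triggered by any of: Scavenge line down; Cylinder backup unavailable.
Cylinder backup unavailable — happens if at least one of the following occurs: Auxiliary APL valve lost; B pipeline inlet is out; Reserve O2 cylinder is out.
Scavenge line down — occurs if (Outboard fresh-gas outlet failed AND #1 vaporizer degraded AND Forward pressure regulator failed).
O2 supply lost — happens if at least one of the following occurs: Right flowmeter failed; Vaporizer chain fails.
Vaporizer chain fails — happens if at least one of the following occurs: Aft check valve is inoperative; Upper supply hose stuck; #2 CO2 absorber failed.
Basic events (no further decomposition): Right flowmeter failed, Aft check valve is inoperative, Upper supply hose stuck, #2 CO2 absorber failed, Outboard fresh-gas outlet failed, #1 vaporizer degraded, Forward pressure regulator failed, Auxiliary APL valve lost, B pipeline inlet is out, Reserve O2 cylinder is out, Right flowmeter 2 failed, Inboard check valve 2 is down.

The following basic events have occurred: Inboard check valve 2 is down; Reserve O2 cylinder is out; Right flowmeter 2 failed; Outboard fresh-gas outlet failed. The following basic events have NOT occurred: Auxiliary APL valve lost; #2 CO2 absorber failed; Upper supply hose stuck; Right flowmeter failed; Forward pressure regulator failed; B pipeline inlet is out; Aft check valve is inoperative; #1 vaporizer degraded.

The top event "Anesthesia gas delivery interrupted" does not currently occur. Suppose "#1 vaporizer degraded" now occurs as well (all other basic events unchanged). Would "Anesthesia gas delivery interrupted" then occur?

Counterfactual: set "#1 vaporizer degraded" to occurred.
Vaporizer chain fails [OR]: Aft check valve is inoperative=not, Upper supply hose stuck=not, #2 CO2 absorber failed=not → no input occurs → does not occur.
O2 supply lost [OR]: Right flowmeter failed=not, Vaporizer chain fails=not → no input occurs → does not occur.
Scavenge line down [AND]: Outboard fresh-gas outlet failed=occurs, #1 vaporizer degraded=occurs, Forward pressure regulator failed=not → not all inputs occur → does not occur.
Cylinder backup unavailable [OR]: Auxiliary APL valve lost=not, B pipeline inlet is out=not, Reserve O2 cylinder is out=occurs → at least one input occurs → occurs.
Breathing circuit down [OR]: Scavenge line down=not, Cylinder backup unavailable=occurs → at least one input occurs → occurs.
Pipeline path lost [OR]: Breathing circuit down=occurs, Right flowmeter 2 failed=occurs → at least one input occurs → occurs.
Anesthesia gas delivery interrupted [AND]: O2 supply lost=not, Pipeline path lost=occurs, Inboard check valve 2 is down=occurs → not all inputs occur → does not occur.

No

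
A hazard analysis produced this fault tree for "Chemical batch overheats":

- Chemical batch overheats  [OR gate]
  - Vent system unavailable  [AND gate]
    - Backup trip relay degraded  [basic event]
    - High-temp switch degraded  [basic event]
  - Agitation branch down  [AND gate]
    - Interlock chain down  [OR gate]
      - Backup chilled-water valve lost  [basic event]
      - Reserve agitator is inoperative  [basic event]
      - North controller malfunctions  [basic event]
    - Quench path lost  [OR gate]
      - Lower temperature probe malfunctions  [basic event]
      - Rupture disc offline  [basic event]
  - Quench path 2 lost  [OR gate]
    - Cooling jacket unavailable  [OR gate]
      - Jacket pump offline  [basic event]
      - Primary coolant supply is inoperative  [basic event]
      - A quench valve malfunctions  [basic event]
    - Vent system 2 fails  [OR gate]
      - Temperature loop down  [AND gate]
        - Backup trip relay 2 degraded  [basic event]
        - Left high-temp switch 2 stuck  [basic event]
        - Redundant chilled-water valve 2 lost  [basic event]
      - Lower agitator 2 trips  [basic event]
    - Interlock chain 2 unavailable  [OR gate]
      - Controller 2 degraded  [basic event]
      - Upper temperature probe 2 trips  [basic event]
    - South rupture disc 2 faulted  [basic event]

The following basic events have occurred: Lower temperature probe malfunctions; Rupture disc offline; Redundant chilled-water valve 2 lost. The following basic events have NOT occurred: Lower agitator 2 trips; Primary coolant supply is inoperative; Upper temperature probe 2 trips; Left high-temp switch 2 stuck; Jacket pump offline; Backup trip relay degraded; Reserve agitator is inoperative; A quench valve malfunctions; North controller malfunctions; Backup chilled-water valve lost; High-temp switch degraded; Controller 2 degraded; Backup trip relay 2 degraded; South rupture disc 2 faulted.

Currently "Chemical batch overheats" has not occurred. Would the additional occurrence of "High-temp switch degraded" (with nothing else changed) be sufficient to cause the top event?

Counterfactual: set "High-temp switch degraded" to occurred.
Vent system unavailable [AND]: Backup trip relay degraded=not, High-temp switch degraded=occurs → not all inputs occur → does not occur.
Interlock chain down [OR]: Backup chilled-water valve lost=not, Reserve agitator is inoperative=not, North controller malfunctions=not → no input occurs → does not occur.
Quench path lost [OR]: Lower temperature probe malfunctions=occurs, Rupture disc offline=occurs → at least one input occurs → occurs.
Agitation branch down [AND]: Interlock chain down=not, Quench path lost=occurs → not all inputs occur → does not occur.
Cooling jacket unavailable [OR]: Jacket pump offline=not, Primary coolant supply is inoperative=not, A quench valve malfunctions=not → no input occurs → does not occur.
Temperature loop down [AND]: Backup trip relay 2 degraded=not, Left high-temp switch 2 stuck=not, Redundant chilled-water valve 2 lost=occurs → not all inputs occur → does not occur.
Vent system 2 fails [OR]: Temperature loop down=not, Lower agitator 2 trips=not → no input occurs → does not occur.
Interlock chain 2 unavailable [OR]: Controller 2 degraded=not, Upper temperature probe 2 trips=not → no input occurs → does not occur.
Quench path 2 lost [OR]: Cooling jacket unavailable=not, Vent system 2 fails=not, Interlock chain 2 unavailable=not, South rupture disc 2 faulted=not → no input occurs → does not occur.
Chemical batch overheats [OR]: Vent system unavailable=not, Agitation branch down=not, Quench path 2 lost=not → no input occurs → does not occur.

No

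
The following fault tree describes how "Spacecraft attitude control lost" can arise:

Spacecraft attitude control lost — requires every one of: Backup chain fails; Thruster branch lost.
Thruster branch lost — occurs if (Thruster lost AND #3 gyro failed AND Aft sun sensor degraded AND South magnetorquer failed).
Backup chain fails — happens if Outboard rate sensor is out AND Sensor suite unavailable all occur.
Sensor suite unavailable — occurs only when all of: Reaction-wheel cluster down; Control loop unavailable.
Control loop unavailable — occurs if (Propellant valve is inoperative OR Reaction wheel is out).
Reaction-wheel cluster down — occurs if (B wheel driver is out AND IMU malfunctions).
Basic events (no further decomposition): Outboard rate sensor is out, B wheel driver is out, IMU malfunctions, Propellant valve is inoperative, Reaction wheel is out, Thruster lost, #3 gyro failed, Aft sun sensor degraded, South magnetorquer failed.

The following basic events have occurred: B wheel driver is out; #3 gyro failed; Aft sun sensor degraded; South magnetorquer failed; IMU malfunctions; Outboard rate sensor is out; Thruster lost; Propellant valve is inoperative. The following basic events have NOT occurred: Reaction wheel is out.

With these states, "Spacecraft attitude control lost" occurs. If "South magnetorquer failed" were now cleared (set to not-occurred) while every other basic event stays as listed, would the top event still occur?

Counterfactual: set "South magnetorquer failed" to not occurred.
Reaction-wheel cluster down [AND]: B wheel driver is out=occurs, IMU malfunctions=occurs → all inputs occur → occurs.
Control loop unavailable [OR]: Propellant valve is inoperative=occurs, Reaction wheel is out=not → at least one input occurs → occurs.
Sensor suite unavailable [AND]: Reaction-wheel cluster down=occurs, Control loop unavailable=occurs → all inputs occur → occurs.
Backup chain fails [AND]: Outboard rate sensor is out=occurs, Sensor suite unavailable=occurs → all inputs occur → occurs.
Thruster branch lost [AND]: Thruster lost=occurs, #3 gyro failed=occurs, Aft sun sensor degraded=occurs, South magnetorquer failed=not → not all inputs occur → does not occur.
Spacecraft attitude control lost [AND]: Backup chain fails=occurs, Thruster branch lost=not → not all inputs occur → does not occur.

No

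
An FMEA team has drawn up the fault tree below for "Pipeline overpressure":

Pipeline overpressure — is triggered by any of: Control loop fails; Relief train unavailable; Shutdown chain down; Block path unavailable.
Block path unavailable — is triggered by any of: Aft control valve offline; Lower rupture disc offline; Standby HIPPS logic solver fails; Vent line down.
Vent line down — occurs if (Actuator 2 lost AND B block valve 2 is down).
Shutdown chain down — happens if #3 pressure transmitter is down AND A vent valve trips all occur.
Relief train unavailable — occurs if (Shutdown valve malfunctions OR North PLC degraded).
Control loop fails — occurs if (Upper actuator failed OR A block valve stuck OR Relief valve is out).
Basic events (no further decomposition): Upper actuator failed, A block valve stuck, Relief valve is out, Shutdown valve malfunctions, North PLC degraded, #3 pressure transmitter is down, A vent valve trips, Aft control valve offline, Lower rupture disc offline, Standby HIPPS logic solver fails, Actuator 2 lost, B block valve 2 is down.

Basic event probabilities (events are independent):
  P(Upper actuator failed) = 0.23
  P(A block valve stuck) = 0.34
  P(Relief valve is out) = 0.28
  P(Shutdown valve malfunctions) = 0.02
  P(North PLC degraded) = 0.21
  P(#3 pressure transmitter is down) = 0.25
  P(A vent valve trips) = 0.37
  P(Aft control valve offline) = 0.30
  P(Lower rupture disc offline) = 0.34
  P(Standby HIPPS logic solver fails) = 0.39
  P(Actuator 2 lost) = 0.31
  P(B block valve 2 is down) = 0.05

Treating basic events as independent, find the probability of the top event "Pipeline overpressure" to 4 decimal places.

0.9287

P(Control loop fails) [OR] = 1 − (1−0.23) × (1−0.34) × (1−0.28) = 0.634096
P(Relief train unavailable) [OR] = 1 − (1−0.02) × (1−0.21) = 0.225800
P(Shutdown chain down) [AND] = 0.25 × 0.37 = 0.092500
P(Vent line down) [AND] = 0.31 × 0.05 = 0.015500
P(Block path unavailable) [OR] = 1 − (1−0.30) × (1−0.34) × (1−0.39) × (1−0.015500) = 0.722548
P(Pipeline overpressure) [OR] = 1 − (1−0.634096) × (1−0.225800) × (1−0.092500) × (1−0.722548) = 0.928673
Rounded to 4 decimal places: P(Pipeline overpressure) ≈ 0.9287.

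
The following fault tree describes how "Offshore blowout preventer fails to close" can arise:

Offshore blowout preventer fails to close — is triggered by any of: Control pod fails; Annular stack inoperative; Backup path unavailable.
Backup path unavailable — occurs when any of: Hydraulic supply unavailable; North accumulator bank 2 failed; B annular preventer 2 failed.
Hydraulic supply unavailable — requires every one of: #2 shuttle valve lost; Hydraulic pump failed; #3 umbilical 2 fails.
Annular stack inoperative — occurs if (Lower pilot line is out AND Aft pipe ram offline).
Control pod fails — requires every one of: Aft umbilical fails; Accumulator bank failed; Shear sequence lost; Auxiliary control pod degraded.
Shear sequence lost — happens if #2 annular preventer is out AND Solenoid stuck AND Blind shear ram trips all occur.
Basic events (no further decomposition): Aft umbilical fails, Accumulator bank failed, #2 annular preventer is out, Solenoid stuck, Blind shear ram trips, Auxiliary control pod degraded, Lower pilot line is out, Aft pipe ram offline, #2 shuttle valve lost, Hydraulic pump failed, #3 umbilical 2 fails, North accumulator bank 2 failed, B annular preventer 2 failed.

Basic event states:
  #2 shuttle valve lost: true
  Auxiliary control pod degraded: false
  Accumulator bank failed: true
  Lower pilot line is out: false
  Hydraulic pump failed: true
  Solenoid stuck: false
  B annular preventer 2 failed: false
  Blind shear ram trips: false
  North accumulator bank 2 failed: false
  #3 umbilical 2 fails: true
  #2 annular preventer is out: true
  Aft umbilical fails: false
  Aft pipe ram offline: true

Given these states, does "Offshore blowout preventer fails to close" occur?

Shear sequence lost [AND]: #2 annular preventer is out=occurs, Solenoid stuck=not, Blind shear ram trips=not → not all inputs occur → does not occur.
Control pod fails [AND]: Aft umbilical fails=not, Accumulator bank failed=occurs, Shear sequence lost=not, Auxiliary control pod degraded=not → not all inputs occur → does not occur.
Annular stack inoperative [AND]: Lower pilot line is out=not, Aft pipe ram offline=occurs → not all inputs occur → does not occur.
Hydraulic supply unavailable [AND]: #2 shuttle valve lost=occurs, Hydraulic pump failed=occurs, #3 umbilical 2 fails=occurs → all inputs occur → occurs.
Backup path unavailable [OR]: Hydraulic supply unavailable=occurs, North accumulator bank 2 failed=not, B annular preventer 2 failed=not → at least one input occurs → occurs.
Offshore blowout preventer fails to close [OR]: Control pod fails=not, Annular stack inoperative=not, Backup path unavailable=occurs → at least one input occurs → occurs.

Yes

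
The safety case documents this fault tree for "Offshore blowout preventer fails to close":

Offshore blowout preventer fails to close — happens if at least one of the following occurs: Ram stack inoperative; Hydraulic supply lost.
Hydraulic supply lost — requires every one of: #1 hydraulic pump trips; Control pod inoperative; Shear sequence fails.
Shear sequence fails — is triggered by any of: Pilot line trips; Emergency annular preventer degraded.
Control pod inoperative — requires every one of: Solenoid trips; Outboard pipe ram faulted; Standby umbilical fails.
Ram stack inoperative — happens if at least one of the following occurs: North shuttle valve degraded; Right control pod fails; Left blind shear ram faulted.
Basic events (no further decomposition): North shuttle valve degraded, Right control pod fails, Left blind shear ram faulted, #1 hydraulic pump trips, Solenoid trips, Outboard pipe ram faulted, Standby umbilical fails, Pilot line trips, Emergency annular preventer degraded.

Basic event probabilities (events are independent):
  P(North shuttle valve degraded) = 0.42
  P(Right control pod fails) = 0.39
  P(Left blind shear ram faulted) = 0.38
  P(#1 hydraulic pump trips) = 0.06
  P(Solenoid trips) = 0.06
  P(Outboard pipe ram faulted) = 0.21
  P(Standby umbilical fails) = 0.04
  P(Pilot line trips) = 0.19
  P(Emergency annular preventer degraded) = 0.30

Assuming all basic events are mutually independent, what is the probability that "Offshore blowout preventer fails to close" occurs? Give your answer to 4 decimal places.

0.7806

P(Ram stack inoperative) [OR] = 1 − (1−0.42) × (1−0.39) × (1−0.38) = 0.780644
P(Control pod inoperative) [AND] = 0.06 × 0.21 × 0.04 = 0.000504
P(Shear sequence fails) [OR] = 1 − (1−0.19) × (1−0.30) = 0.433000
P(Hydraulic supply lost) [AND] = 0.06 × 0.000504 × 0.433000 = 0.000013
P(Offshore blowout preventer fails to close) [OR] = 1 − (1−0.780644) × (1−0.000013) = 0.780647
Rounded to 4 decimal places: P(Offshore blowout preventer fails to close) ≈ 0.7806.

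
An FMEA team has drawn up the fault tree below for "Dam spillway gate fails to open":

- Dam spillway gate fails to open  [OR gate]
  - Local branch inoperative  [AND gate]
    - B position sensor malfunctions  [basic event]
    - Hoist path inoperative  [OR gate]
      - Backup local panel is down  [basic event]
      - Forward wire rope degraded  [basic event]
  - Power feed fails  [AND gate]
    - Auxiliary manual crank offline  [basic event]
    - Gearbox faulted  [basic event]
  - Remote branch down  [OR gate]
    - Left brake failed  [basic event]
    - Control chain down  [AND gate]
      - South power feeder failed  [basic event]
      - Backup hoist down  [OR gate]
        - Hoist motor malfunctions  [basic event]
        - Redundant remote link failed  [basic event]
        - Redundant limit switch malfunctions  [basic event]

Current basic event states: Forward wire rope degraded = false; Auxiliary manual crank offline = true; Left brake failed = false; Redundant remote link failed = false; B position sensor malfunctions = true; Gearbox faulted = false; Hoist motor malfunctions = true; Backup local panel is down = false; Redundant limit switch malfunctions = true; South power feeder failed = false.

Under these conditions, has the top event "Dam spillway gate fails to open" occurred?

Hoist path inoperative [OR]: Backup local panel is down=not, Forward wire rope degraded=not → no input occurs → does not occur.
Local branch inoperative [AND]: B position sensor malfunctions=occurs, Hoist path inoperative=not → not all inputs occur → does not occur.
Power feed fails [AND]: Auxiliary manual crank offline=occurs, Gearbox faulted=not → not all inputs occur → does not occur.
Backup hoist down [OR]: Hoist motor malfunctions=occurs, Redundant remote link failed=not, Redundant limit switch malfunctions=occurs → at least one input occurs → occurs.
Control chain down [AND]: South power feeder failed=not, Backup hoist down=occurs → not all inputs occur → does not occur.
Remote branch down [OR]: Left brake failed=not, Control chain down=not → no input occurs → does not occur.
Dam spillway gate fails to open [OR]: Local branch inoperative=not, Power feed fails=not, Remote branch down=not → no input occurs → does not occur.

No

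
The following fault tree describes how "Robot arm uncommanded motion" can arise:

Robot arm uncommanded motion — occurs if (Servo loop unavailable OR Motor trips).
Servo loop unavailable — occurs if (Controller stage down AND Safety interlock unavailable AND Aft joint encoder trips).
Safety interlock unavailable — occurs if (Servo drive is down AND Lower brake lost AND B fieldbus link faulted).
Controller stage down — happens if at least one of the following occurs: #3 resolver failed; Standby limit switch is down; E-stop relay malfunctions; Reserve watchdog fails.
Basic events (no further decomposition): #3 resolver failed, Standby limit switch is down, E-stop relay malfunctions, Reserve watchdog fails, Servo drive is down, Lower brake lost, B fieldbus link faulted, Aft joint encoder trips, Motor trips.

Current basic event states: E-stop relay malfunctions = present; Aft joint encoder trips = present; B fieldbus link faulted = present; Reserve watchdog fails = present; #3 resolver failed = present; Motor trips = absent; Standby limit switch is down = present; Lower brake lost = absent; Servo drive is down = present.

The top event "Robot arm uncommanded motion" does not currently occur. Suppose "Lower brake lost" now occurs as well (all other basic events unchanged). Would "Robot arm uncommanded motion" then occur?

Counterfactual: set "Lower brake lost" to occurred.
Controller stage down [OR]: #3 resolver failed=occurs, Standby limit switch is down=occurs, E-stop relay malfunctions=occurs, Reserve watchdog fails=occurs → at least one input occurs → occurs.
Safety interlock unavailable [AND]: Servo drive is down=occurs, Lower brake lost=occurs, B fieldbus link faulted=occurs → all inputs occur → occurs.
Servo loop unavailable [AND]: Controller stage down=occurs, Safety interlock unavailable=occurs, Aft joint encoder trips=occurs → all inputs occur → occurs.
Robot arm uncommanded motion [OR]: Servo loop unavailable=occurs, Motor trips=not → at least one input occurs → occurs.

Yes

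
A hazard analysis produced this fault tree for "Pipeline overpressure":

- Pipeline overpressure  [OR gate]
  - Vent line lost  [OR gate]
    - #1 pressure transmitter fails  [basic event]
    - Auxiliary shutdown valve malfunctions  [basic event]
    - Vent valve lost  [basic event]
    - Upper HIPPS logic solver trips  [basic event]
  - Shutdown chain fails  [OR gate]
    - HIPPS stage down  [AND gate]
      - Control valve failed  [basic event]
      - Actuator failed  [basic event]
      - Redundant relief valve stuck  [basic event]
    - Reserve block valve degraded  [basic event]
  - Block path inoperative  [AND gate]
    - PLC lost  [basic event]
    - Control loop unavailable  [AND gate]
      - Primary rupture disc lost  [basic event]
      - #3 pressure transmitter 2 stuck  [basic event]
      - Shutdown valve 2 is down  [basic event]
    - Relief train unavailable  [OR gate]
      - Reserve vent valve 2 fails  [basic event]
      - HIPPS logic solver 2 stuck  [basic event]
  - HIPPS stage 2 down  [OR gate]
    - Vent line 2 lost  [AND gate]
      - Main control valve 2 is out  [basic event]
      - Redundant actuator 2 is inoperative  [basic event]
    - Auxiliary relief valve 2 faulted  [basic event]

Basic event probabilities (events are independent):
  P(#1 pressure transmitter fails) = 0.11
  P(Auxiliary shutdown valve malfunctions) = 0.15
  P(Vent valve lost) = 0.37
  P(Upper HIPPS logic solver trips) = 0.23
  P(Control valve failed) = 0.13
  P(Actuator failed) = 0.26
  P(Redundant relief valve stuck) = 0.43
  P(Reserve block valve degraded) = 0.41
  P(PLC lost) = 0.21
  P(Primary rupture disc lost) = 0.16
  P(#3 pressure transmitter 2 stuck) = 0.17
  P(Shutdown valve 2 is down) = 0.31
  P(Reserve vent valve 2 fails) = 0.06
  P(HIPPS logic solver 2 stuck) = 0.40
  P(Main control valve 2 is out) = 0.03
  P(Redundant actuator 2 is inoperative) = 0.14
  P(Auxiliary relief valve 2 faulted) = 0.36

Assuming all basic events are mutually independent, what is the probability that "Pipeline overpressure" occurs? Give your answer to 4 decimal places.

P(Vent line lost) [OR] = 1 − (1−0.11) × (1−0.15) × (1−0.37) × (1−0.23) = 0.633022
P(HIPPS stage down) [AND] = 0.13 × 0.26 × 0.43 = 0.014534
P(Shutdown chain fails) [OR] = 1 − (1−0.014534) × (1−0.41) = 0.418575
P(Control loop unavailable) [AND] = 0.16 × 0.17 × 0.31 = 0.008432
P(Relief train unavailable) [OR] = 1 − (1−0.06) × (1−0.40) = 0.436000
P(Block path inoperative) [AND] = 0.21 × 0.008432 × 0.436000 = 0.000772
P(Vent line 2 lost) [AND] = 0.03 × 0.14 = 0.004200
P(HIPPS stage 2 down) [OR] = 1 − (1−0.004200) × (1−0.36) = 0.362688
P(Pipeline overpressure) [OR] = 1 − (1−0.633022) × (1−0.418575) × (1−0.000772) × (1−0.362688) = 0.864122
Rounded to 4 decimal places: P(Pipeline overpressure) ≈ 0.8641.

0.8641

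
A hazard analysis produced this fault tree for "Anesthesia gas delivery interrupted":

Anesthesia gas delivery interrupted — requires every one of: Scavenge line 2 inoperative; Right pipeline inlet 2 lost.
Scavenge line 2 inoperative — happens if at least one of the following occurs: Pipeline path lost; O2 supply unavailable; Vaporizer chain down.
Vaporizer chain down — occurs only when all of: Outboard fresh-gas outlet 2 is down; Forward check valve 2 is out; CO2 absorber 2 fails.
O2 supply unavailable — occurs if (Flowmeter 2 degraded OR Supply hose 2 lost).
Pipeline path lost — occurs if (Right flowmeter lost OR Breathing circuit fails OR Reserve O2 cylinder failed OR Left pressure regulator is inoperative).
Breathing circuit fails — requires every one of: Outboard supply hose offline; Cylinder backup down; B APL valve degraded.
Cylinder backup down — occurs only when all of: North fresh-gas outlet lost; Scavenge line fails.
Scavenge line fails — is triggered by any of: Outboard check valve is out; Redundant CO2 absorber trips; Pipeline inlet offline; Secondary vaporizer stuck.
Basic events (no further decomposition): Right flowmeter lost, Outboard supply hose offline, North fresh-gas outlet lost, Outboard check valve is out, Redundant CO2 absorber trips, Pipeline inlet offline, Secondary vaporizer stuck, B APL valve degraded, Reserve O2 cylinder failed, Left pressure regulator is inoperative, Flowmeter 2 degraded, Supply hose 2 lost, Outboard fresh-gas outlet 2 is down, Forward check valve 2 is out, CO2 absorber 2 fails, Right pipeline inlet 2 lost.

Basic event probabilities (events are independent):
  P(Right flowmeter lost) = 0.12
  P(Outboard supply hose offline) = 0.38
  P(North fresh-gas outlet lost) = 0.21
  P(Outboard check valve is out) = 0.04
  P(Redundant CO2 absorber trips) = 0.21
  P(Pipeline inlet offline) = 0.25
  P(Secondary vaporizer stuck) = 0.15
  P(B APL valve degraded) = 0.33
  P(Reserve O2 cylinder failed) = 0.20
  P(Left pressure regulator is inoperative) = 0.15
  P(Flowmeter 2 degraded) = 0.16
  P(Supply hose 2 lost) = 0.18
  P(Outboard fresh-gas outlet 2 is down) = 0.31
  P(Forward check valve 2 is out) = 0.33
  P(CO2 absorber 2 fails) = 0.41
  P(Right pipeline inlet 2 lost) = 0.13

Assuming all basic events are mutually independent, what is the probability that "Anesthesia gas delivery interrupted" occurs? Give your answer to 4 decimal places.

P(Scavenge line fails) [OR] = 1 − (1−0.04) × (1−0.21) × (1−0.25) × (1−0.15) = 0.516520
P(Cylinder backup down) [AND] = 0.21 × 0.516520 = 0.108469
P(Breathing circuit fails) [AND] = 0.38 × 0.108469 × 0.33 = 0.013602
P(Pipeline path lost) [OR] = 1 − (1−0.12) × (1−0.013602) × (1−0.20) × (1−0.15) = 0.409739
P(O2 supply unavailable) [OR] = 1 − (1−0.16) × (1−0.18) = 0.311200
P(Vaporizer chain down) [AND] = 0.31 × 0.33 × 0.41 = 0.041943
P(Scavenge line 2 inoperative) [OR] = 1 − (1−0.409739) × (1−0.311200) × (1−0.041943) = 0.610481
P(Anesthesia gas delivery interrupted) [AND] = 0.610481 × 0.13 = 0.079363
Rounded to 4 decimal places: P(Anesthesia gas delivery interrupted) ≈ 0.0794.

0.0794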